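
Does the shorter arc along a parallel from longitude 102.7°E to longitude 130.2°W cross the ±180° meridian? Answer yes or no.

Yes

Naïve |-130.2 − 102.7| = 232.9° > 180°, so the shorter arc goes the other way round — across 180°.
Signed shortest Δλ = ((-130.2 − 102.7 + 180) mod 360) − 180 = 127.1°.
Going east by 127.1° from +102.7° passes through 180° before reaching -130.2°.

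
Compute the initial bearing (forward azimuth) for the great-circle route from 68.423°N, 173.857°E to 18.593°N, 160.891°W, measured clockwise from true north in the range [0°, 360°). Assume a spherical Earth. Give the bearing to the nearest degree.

Δλ = -160.891 − 173.857 = -334.748°; wrapped into (−180°, 180°]: 25.252°.
θ = atan2( sin Δλ · cos φ₂ , cos φ₁ · sin φ₂ − sin φ₁ · cos φ₂ · cos Δλ )
  = atan2(0.40433, -0.67991) = 149.260° → normalised to [0°, 360°): 149.260°.

149°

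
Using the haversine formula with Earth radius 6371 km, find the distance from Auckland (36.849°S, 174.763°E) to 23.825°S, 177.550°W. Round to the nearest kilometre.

1624 km

Δλ = -177.550 − 174.763 = -352.313°; wrapped into (−180°, 180°]: 7.687°.
Δφ = -23.825 − -36.849 = 13.024°.
a = sin²(Δφ/2) + cos φ₁ · cos φ₂ · sin²(Δλ/2) = 0.016151.
c = 2·atan2(√a, √(1−a)) = 0.25486 rad → d = 6371·c ≈ 1623.74 km.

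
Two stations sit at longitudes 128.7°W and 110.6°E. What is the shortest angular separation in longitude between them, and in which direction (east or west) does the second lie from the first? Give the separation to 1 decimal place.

120.7° west

Raw difference: 110.6 − -128.7 = 239.3°.
Normalise into (−180°, 180°]: 239.3° − 360° = -120.7°.
Negative ⇒ the second point lies to the west; separation 120.7°.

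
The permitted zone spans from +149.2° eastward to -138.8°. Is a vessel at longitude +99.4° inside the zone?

Band width going east from +149.2° to -138.8°: ((-138.8 − 149.2) mod 360) = 72.0°.
Offset of +99.4° east of the west edge: ((99.4 − 149.2) mod 360) = 310.2°.
310.2° > 72.0° ⇒ outside.

No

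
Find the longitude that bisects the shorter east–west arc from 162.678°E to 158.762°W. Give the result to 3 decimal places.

178.042°W

Signed shortest Δλ from +162.678° to -158.762° is +38.560°.
Midpoint longitude = +162.678° + (+38.560°)/2 = +162.678° + 19.280° = +181.958°.
Normalise into (−180°, 180°]: -178.042°.
(The naïve average (+162.678 + -158.762)/2 = 1.958° is on the wrong side of the globe.)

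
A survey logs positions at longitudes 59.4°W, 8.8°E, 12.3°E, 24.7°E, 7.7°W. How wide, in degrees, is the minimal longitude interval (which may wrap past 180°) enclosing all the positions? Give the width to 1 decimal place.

Sort the longitudes: -59.4°, -7.7°, +8.8°, +12.3°, +24.7°.
Eastward gaps between consecutive values (wrapping around): 51.7°, 16.5°, 3.5°, 12.4°, 275.9°.
Largest gap = 275.9° ⇒ minimal covering band is its complement: 360° − 275.9° = 84.1°.
Band runs from -59.4° eastward to +24.7°.

84.1°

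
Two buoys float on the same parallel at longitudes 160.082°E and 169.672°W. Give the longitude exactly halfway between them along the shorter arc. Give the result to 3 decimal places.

Signed shortest Δλ from +160.082° to -169.672° is +30.246°.
Midpoint longitude = +160.082° + (+30.246°)/2 = +160.082° + 15.123° = +175.205°.
(The naïve average (+160.082 + -169.672)/2 = -4.795° is on the wrong side of the globe.)

175.205°E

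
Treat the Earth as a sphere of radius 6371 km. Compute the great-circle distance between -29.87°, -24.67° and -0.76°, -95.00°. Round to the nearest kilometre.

8077 km

Δλ = -95.00 − -24.67 = -70.33°.
Δφ = -0.76 − -29.87 = 29.11°.
a = sin²(Δφ/2) + cos φ₁ · cos φ₂ · sin²(Δλ/2) = 0.350766.
c = 2·atan2(√a, √(1−a)) = 1.26771 rad → d = 6371·c ≈ 8076.58 km.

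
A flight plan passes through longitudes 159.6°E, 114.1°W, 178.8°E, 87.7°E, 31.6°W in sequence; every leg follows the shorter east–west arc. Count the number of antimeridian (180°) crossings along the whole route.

Leg 1: +159.6° → -114.1°, shortest Δλ = 86.3° (east) — crosses 180°.
Leg 2: -114.1° → +178.8°, shortest Δλ = -67.1° (west) — crosses 180°.
Leg 3: +178.8° → +87.7°, shortest Δλ = -91.1° (west) — does not cross 180°.
Leg 4: +87.7° → -31.6°, shortest Δλ = -119.3° (west) — does not cross 180°.
Total crossings: 2.

2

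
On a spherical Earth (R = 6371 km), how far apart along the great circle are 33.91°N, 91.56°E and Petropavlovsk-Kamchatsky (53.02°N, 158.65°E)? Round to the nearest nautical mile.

3014 nmi

Δλ = 158.65 − 91.56 = 67.09°.
Δφ = 53.02 − 33.91 = 19.11°.
a = sin²(Δφ/2) + cos φ₁ · cos φ₂ · sin²(Δλ/2) = 0.179996.
c = 2·atan2(√a, √(1−a)) = 0.87629 rad → d = 6371·c ≈ 5582.83 km ≈ 3014.49 nmi.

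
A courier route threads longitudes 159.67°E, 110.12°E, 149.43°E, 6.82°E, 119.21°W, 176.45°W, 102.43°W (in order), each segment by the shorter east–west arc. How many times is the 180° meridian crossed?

Leg 1: +159.67° → +110.12°, shortest Δλ = -49.55° (west) — does not cross 180°.
Leg 2: +110.12° → +149.43°, shortest Δλ = 39.31° (east) — does not cross 180°.
Leg 3: +149.43° → +6.82°, shortest Δλ = -142.61° (west) — does not cross 180°.
Leg 4: +6.82° → -119.21°, shortest Δλ = -126.03° (west) — does not cross 180°.
Leg 5: -119.21° → -176.45°, shortest Δλ = -57.24° (west) — does not cross 180°.
Leg 6: -176.45° → -102.43°, shortest Δλ = 74.02° (east) — does not cross 180°.
Total crossings: 0.

0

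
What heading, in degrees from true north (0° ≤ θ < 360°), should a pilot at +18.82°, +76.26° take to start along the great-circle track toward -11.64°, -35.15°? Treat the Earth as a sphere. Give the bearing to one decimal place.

Δλ = -35.15 − 76.26 = -111.41°.
θ = atan2( sin Δλ · cos φ₂ , cos φ₁ · sin φ₂ − sin φ₁ · cos φ₂ · cos Δλ )
  = atan2(-0.91185, -0.07564) = -94.742° → normalised to [0°, 360°): 265.258°.

265.3°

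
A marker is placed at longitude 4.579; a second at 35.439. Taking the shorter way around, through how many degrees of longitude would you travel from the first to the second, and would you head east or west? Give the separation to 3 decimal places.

Raw difference: 35.439 − 4.579 = 30.86°.
Normalise into (−180°, 180°]: 30.86° stays 30.86°.
Positive ⇒ the second point lies to the east; separation 30.860°.

30.860° east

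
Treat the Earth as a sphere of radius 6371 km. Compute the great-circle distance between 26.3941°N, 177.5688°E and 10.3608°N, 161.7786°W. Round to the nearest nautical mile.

1516 nmi

Δλ = -161.7786 − 177.5688 = -339.3474°; wrapped into (−180°, 180°]: 20.6526°.
Δφ = 10.3608 − 26.3941 = -16.0333°.
a = sin²(Δφ/2) + cos φ₁ · cos φ₂ · sin²(Δλ/2) = 0.047762.
c = 2·atan2(√a, √(1−a)) = 0.44065 rad → d = 6371·c ≈ 2807.37 km ≈ 1515.86 nmi.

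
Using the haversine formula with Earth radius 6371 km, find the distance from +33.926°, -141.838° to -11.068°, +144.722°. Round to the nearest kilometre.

9209 km

Δλ = 144.722 − -141.838 = 286.560°; wrapped into (−180°, 180°]: -73.440°.
Δφ = -11.068 − 33.926 = -44.994°.
a = sin²(Δφ/2) + cos φ₁ · cos φ₂ · sin²(Δλ/2) = 0.437523.
c = 2·atan2(√a, √(1−a)) = 1.44552 rad → d = 6371·c ≈ 9209.38 km.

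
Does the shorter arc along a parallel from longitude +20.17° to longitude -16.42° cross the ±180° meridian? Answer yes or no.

Signed shortest Δλ = ((-16.42 − 20.17 + 180) mod 360) − 180 = -36.59°.
Going west by 36.59° from +20.17° reaches -16.42° without touching 180°.

No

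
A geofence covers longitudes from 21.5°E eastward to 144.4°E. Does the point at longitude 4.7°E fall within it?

Band width going east from +21.5° to +144.4°: ((144.4 − 21.5) mod 360) = 122.9°.
Offset of +4.7° east of the west edge: ((4.7 − 21.5) mod 360) = 343.2°.
343.2° > 122.9° ⇒ outside.

No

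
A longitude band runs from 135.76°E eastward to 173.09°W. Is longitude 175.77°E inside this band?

Band width going east from +135.76° to -173.09°: ((-173.09 − 135.76) mod 360) = 51.15°.
Offset of +175.77° east of the west edge: ((175.77 − 135.76) mod 360) = 40.01°.
40.01° ≤ 51.15° ⇒ inside.

Yes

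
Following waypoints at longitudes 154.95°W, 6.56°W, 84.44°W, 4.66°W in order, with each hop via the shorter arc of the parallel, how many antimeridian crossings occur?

0

Leg 1: -154.95° → -6.56°, shortest Δλ = 148.39° (east) — does not cross 180°.
Leg 2: -6.56° → -84.44°, shortest Δλ = -77.88° (west) — does not cross 180°.
Leg 3: -84.44° → -4.66°, shortest Δλ = 79.78° (east) — does not cross 180°.
Total crossings: 0.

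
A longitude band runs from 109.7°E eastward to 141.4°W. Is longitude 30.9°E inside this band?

Band width going east from +109.7° to -141.4°: ((-141.4 − 109.7) mod 360) = 108.9°.
Offset of +30.9° east of the west edge: ((30.9 − 109.7) mod 360) = 281.2°.
281.2° > 108.9° ⇒ outside.

No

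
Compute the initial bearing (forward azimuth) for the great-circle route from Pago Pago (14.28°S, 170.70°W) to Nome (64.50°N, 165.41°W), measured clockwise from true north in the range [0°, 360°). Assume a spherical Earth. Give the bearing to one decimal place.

Δλ = -165.41 − -170.70 = 5.29°.
θ = atan2( sin Δλ · cos φ₂ , cos φ₁ · sin φ₂ − sin φ₁ · cos φ₂ · cos Δλ )
  = atan2(0.03969, 0.98044) = 2.318° → normalised to [0°, 360°): 2.318°.

2.3°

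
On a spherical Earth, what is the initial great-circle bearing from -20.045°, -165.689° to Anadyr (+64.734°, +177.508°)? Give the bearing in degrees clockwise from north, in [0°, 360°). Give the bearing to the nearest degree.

Δλ = 177.508 − -165.689 = 343.197°; wrapped into (−180°, 180°]: -16.803°.
θ = atan2( sin Δλ · cos φ₂ , cos φ₁ · sin φ₂ − sin φ₁ · cos φ₂ · cos Δλ )
  = atan2(-0.12339, 0.98960) = -7.107° → normalised to [0°, 360°): 352.893°.

353°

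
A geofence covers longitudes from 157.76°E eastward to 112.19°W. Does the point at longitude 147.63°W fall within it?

Band width going east from +157.76° to -112.19°: ((-112.19 − 157.76) mod 360) = 90.05°.
Offset of -147.63° east of the west edge: ((-147.63 − 157.76) mod 360) = 54.61°.
54.61° ≤ 90.05° ⇒ inside.

Yes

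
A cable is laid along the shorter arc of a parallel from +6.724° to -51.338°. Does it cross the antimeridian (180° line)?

No

Signed shortest Δλ = ((-51.338 − 6.724 + 180) mod 360) − 180 = -58.062°.
Going west by 58.062° from +6.724° reaches -51.338° without touching 180°.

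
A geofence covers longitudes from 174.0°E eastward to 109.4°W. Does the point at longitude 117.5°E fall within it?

Band width going east from +174.0° to -109.4°: ((-109.4 − 174.0) mod 360) = 76.6°.
Offset of +117.5° east of the west edge: ((117.5 − 174.0) mod 360) = 303.5°.
303.5° > 76.6° ⇒ outside.

No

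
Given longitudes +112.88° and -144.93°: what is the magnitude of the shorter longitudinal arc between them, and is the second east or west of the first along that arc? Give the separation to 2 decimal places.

102.19° east

Raw difference: -144.93 − 112.88 = -257.81°.
Normalise into (−180°, 180°]: -257.81° + 360° = 102.19°.
Positive ⇒ the second point lies to the east; separation 102.19°.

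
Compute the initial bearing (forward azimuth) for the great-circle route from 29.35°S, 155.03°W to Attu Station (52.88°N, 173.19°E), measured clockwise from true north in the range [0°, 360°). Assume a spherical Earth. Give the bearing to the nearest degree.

341°

Δλ = 173.19 − -155.03 = 328.22°; wrapped into (−180°, 180°]: -31.78°.
θ = atan2( sin Δλ · cos φ₂ , cos φ₁ · sin φ₂ − sin φ₁ · cos φ₂ · cos Δλ )
  = atan2(-0.31783, 0.94647) = -18.562° → normalised to [0°, 360°): 341.438°.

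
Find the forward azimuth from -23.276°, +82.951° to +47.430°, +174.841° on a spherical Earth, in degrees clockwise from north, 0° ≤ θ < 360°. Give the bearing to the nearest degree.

Δλ = 174.841 − 82.951 = 91.890°.
θ = atan2( sin Δλ · cos φ₂ , cos φ₁ · sin φ₂ − sin φ₁ · cos φ₂ · cos Δλ )
  = atan2(0.67612, 0.66770) = 45.359° → normalised to [0°, 360°): 45.359°.

45°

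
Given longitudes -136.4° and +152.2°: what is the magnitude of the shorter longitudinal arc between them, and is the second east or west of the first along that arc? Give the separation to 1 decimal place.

Raw difference: 152.2 − -136.4 = 288.6°.
Normalise into (−180°, 180°]: 288.6° − 360° = -71.4°.
Negative ⇒ the second point lies to the west; separation 71.4°.

71.4° west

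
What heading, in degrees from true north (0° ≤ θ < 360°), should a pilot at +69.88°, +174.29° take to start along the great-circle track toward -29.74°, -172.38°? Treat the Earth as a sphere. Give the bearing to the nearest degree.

Δλ = -172.38 − 174.29 = -346.67°; wrapped into (−180°, 180°]: 13.33°.
θ = atan2( sin Δλ · cos φ₂ , cos φ₁ · sin φ₂ − sin φ₁ · cos φ₂ · cos Δλ )
  = atan2(0.20019, -0.96397) = 168.268° → normalised to [0°, 360°): 168.268°.

168°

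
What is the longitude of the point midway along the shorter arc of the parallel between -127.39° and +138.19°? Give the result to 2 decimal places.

-174.60°

Signed shortest Δλ from -127.39° to +138.19° is -94.42°.
Midpoint longitude = -127.39° + (-94.42°)/2 = -127.39° − 47.21° = -174.60°.
(The naïve average (-127.39 + +138.19)/2 = 5.4° is on the wrong side of the globe.)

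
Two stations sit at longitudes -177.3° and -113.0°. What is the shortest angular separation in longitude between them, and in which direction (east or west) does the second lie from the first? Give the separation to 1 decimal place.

64.3° east

Raw difference: -113.0 − -177.3 = 64.3°.
Normalise into (−180°, 180°]: 64.3° stays 64.3°.
Positive ⇒ the second point lies to the east; separation 64.3°.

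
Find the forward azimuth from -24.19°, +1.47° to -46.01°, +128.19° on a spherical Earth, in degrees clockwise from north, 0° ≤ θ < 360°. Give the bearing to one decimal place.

146.0°

Δλ = 128.19 − 1.47 = 126.72°.
θ = atan2( sin Δλ · cos φ₂ , cos φ₁ · sin φ₂ − sin φ₁ · cos φ₂ · cos Δλ )
  = atan2(0.55671, -0.82645) = 146.035° → normalised to [0°, 360°): 146.035°.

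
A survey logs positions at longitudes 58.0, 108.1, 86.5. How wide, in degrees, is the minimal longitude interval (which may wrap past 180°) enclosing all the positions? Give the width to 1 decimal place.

Sort the longitudes: +58.0°, +86.5°, +108.1°.
Eastward gaps between consecutive values (wrapping around): 28.5°, 21.6°, 309.9°.
Largest gap = 309.9° ⇒ minimal covering band is its complement: 360° − 309.9° = 50.1°.
Band runs from +58.0° eastward to +108.1°.

50.1°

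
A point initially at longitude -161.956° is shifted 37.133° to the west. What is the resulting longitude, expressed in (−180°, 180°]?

Start at -161.956°; shift −37.133° → -199.089°.
-199.089° lies outside (−180°, 180°]; add 360° → +160.911°.

+160.911°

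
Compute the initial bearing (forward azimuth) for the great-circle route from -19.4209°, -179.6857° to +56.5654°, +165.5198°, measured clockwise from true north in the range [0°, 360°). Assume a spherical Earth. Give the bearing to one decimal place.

351.7°

Δλ = 165.5198 − -179.6857 = 345.2055°; wrapped into (−180°, 180°]: -14.7945°.
θ = atan2( sin Δλ · cos φ₂ , cos φ₁ · sin φ₂ − sin φ₁ · cos φ₂ · cos Δλ )
  = atan2(-0.14070, 0.96416) = -8.302° → normalised to [0°, 360°): 351.698°.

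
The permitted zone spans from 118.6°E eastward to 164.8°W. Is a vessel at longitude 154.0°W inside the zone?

No

Band width going east from +118.6° to -164.8°: ((-164.8 − 118.6) mod 360) = 76.6°.
Offset of -154.0° east of the west edge: ((-154.0 − 118.6) mod 360) = 87.4°.
87.4° > 76.6° ⇒ outside.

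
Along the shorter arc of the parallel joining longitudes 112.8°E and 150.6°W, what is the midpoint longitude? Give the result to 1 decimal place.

161.1°E

Signed shortest Δλ from +112.8° to -150.6° is +96.6°.
Midpoint longitude = +112.8° + (+96.6°)/2 = +112.8° + 48.3° = +161.1°.
(The naïve average (+112.8 + -150.6)/2 = -18.9° is on the wrong side of the globe.)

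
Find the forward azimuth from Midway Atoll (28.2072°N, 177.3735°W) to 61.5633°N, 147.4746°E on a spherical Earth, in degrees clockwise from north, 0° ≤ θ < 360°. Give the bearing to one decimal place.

335.1°

Δλ = 147.4746 − -177.3735 = 324.8481°; wrapped into (−180°, 180°]: -35.1519°.
θ = atan2( sin Δλ · cos φ₂ , cos φ₁ · sin φ₂ − sin φ₁ · cos φ₂ · cos Δλ )
  = atan2(-0.27416, 0.59089) = -24.891° → normalised to [0°, 360°): 335.109°.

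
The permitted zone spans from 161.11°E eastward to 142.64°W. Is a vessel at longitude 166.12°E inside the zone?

Band width going east from +161.11° to -142.64°: ((-142.64 − 161.11) mod 360) = 56.25°.
Offset of +166.12° east of the west edge: ((166.12 − 161.11) mod 360) = 5.01°.
5.01° ≤ 56.25° ⇒ inside.

Yes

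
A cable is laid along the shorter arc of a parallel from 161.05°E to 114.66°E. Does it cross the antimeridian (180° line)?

Signed shortest Δλ = ((114.66 − 161.05 + 180) mod 360) − 180 = -46.39°.
Going west by 46.39° from +161.05° reaches +114.66° without touching 180°.

No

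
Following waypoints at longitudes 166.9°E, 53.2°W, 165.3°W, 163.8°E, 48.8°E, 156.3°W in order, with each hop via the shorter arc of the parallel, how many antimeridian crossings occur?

3

Leg 1: +166.9° → -53.2°, shortest Δλ = 139.9° (east) — crosses 180°.
Leg 2: -53.2° → -165.3°, shortest Δλ = -112.1° (west) — does not cross 180°.
Leg 3: -165.3° → +163.8°, shortest Δλ = -30.9° (west) — crosses 180°.
Leg 4: +163.8° → +48.8°, shortest Δλ = -115.0° (west) — does not cross 180°.
Leg 5: +48.8° → -156.3°, shortest Δλ = 154.9° (east) — crosses 180°.
Total crossings: 3.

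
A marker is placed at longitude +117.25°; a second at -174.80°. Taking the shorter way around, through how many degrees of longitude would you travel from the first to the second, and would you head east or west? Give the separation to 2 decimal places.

Raw difference: -174.80 − 117.25 = -292.05°.
Normalise into (−180°, 180°]: -292.05° + 360° = 67.95°.
Positive ⇒ the second point lies to the east; separation 67.95°.

67.95° east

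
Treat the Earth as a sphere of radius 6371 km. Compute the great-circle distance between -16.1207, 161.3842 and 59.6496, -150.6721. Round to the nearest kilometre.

9462 km

Δλ = -150.6721 − 161.3842 = -312.0563°; wrapped into (−180°, 180°]: 47.9437°.
Δφ = 59.6496 − -16.1207 = 75.7703°.
a = sin²(Δφ/2) + cos φ₁ · cos φ₂ · sin²(Δλ/2) = 0.457223.
c = 2·atan2(√a, √(1−a)) = 1.48514 rad → d = 6371·c ≈ 9461.81 km.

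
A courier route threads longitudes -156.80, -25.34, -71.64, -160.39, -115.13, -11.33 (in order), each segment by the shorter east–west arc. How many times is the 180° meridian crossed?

0

Leg 1: -156.80° → -25.34°, shortest Δλ = 131.46° (east) — does not cross 180°.
Leg 2: -25.34° → -71.64°, shortest Δλ = -46.3° (west) — does not cross 180°.
Leg 3: -71.64° → -160.39°, shortest Δλ = -88.75° (west) — does not cross 180°.
Leg 4: -160.39° → -115.13°, shortest Δλ = 45.26° (east) — does not cross 180°.
Leg 5: -115.13° → -11.33°, shortest Δλ = 103.8° (east) — does not cross 180°.
Total crossings: 0.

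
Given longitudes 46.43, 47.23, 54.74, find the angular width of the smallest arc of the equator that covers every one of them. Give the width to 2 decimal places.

Sort the longitudes: +46.43°, +47.23°, +54.74°.
Eastward gaps between consecutive values (wrapping around): 0.80°, 7.51°, 351.69°.
Largest gap = 351.69° ⇒ minimal covering band is its complement: 360° − 351.69° = 8.31°.
Band runs from +46.43° eastward to +54.74°.

8.31°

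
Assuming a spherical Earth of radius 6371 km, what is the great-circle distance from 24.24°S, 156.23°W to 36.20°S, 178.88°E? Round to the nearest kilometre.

2724 km

Δλ = 178.88 − -156.23 = 335.11°; wrapped into (−180°, 180°]: -24.89°.
Δφ = -36.20 − -24.24 = -11.96°.
a = sin²(Δφ/2) + cos φ₁ · cos φ₂ · sin²(Δλ/2) = 0.045026.
c = 2·atan2(√a, √(1−a)) = 0.42764 rad → d = 6371·c ≈ 2724.48 km.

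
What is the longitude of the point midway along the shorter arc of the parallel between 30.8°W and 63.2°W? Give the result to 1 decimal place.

47.0°W

Signed shortest Δλ from -30.8° to -63.2° is -32.4°.
Midpoint longitude = -30.8° + (-32.4°)/2 = -30.8° − 16.2° = -47.0°.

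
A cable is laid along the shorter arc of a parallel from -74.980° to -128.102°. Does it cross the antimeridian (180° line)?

No

Signed shortest Δλ = ((-128.102 − -74.980 + 180) mod 360) − 180 = -53.122°.
Going west by 53.122° from -74.980° reaches -128.102° without touching 180°.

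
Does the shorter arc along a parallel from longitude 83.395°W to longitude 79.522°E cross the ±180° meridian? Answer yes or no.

Signed shortest Δλ = ((79.522 − -83.395 + 180) mod 360) − 180 = 162.917°.
Going east by 162.917° from -83.395° reaches +79.522° without touching 180°.

No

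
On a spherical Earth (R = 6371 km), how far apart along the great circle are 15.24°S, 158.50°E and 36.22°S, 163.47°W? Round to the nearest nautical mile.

Δλ = -163.47 − 158.50 = -321.97°; wrapped into (−180°, 180°]: 38.03°.
Δφ = -36.22 − -15.24 = -20.98°.
a = sin²(Δφ/2) + cos φ₁ · cos φ₂ · sin²(Δλ/2) = 0.115777.
c = 2·atan2(√a, √(1−a)) = 0.69439 rad → d = 6371·c ≈ 4423.94 km ≈ 2388.74 nmi.

2389 nmi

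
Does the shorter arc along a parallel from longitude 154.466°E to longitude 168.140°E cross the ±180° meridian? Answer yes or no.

No

Signed shortest Δλ = ((168.140 − 154.466 + 180) mod 360) − 180 = 13.674°.
Going east by 13.674° from +154.466° reaches +168.140° without touching 180°.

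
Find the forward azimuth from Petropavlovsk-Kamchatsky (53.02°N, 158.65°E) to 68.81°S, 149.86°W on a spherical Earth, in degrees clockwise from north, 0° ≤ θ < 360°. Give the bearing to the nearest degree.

Δλ = -149.86 − 158.65 = -308.51°; wrapped into (−180°, 180°]: 51.49°.
θ = atan2( sin Δλ · cos φ₂ , cos φ₁ · sin φ₂ − sin φ₁ · cos φ₂ · cos Δλ )
  = atan2(0.28284, -0.74066) = 159.099° → normalised to [0°, 360°): 159.099°.

159°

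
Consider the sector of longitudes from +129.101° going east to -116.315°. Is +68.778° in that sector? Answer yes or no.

Band width going east from +129.101° to -116.315°: ((-116.315 − 129.101) mod 360) = 114.584°.
Offset of +68.778° east of the west edge: ((68.778 − 129.101) mod 360) = 299.677°.
299.677° > 114.584° ⇒ outside.

No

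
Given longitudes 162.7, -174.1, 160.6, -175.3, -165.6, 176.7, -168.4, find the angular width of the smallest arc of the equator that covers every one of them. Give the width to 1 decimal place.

Sort the longitudes: -175.3°, -174.1°, -168.4°, -165.6°, +160.6°, +162.7°, +176.7°.
Eastward gaps between consecutive values (wrapping around): 1.2°, 5.7°, 2.8°, 326.2°, 2.1°, 14.0°, 8.0°.
Largest gap = 326.2° ⇒ minimal covering band is its complement: 360° − 326.2° = 33.8°.
Band runs from +160.6° eastward to -165.6°, crossing the antimeridian.

33.8°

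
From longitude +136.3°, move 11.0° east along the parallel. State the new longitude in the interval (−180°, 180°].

+147.3°

Start at +136.3°; shift +11.0° → +147.3°.
+147.3° already lies in (−180°, 180°].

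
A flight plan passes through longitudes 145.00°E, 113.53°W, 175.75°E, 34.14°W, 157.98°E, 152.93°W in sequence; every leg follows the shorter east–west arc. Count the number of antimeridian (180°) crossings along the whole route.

Leg 1: +145.00° → -113.53°, shortest Δλ = 101.47° (east) — crosses 180°.
Leg 2: -113.53° → +175.75°, shortest Δλ = -70.72° (west) — crosses 180°.
Leg 3: +175.75° → -34.14°, shortest Δλ = 150.11° (east) — crosses 180°.
Leg 4: -34.14° → +157.98°, shortest Δλ = -167.88° (west) — crosses 180°.
Leg 5: +157.98° → -152.93°, shortest Δλ = 49.09° (east) — crosses 180°.
Total crossings: 5.

5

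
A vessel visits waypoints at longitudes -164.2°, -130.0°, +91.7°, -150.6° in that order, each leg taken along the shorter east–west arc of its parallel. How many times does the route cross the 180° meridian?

Leg 1: -164.2° → -130.0°, shortest Δλ = 34.2° (east) — does not cross 180°.
Leg 2: -130.0° → +91.7°, shortest Δλ = -138.3° (west) — crosses 180°.
Leg 3: +91.7° → -150.6°, shortest Δλ = 117.7° (east) — crosses 180°.
Total crossings: 2.

2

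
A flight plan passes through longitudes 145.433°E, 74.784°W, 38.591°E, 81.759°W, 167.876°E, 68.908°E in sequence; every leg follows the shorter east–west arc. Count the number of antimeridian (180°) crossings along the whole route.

2

Leg 1: +145.433° → -74.784°, shortest Δλ = 139.783° (east) — crosses 180°.
Leg 2: -74.784° → +38.591°, shortest Δλ = 113.375° (east) — does not cross 180°.
Leg 3: +38.591° → -81.759°, shortest Δλ = -120.35° (west) — does not cross 180°.
Leg 4: -81.759° → +167.876°, shortest Δλ = -110.365° (west) — crosses 180°.
Leg 5: +167.876° → +68.908°, shortest Δλ = -98.968° (west) — does not cross 180°.
Total crossings: 2.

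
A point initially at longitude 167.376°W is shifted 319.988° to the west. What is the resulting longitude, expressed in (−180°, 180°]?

127.364°W

Start at -167.376°; shift −319.988° → -487.364°.
-487.364° lies outside (−180°, 180°]; add 360° → -127.364°.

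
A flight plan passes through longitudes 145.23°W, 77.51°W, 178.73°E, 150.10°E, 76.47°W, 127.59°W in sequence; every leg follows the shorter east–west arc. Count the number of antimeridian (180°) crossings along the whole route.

Leg 1: -145.23° → -77.51°, shortest Δλ = 67.72° (east) — does not cross 180°.
Leg 2: -77.51° → +178.73°, shortest Δλ = -103.76° (west) — crosses 180°.
Leg 3: +178.73° → +150.10°, shortest Δλ = -28.63° (west) — does not cross 180°.
Leg 4: +150.10° → -76.47°, shortest Δλ = 133.43° (east) — crosses 180°.
Leg 5: -76.47° → -127.59°, shortest Δλ = -51.12° (west) — does not cross 180°.
Total crossings: 2.

2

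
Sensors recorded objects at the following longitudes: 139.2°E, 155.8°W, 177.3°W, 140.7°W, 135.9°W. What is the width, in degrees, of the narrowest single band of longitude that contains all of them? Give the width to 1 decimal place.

84.9°

Sort the longitudes: -177.3°, -155.8°, -140.7°, -135.9°, +139.2°.
Eastward gaps between consecutive values (wrapping around): 21.5°, 15.1°, 4.8°, 275.1°, 43.5°.
Largest gap = 275.1° ⇒ minimal covering band is its complement: 360° − 275.1° = 84.9°.
Band runs from +139.2° eastward to -135.9°, crossing the antimeridian.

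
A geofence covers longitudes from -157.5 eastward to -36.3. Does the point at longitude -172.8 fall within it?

No

Band width going east from -157.5° to -36.3°: ((-36.3 − -157.5) mod 360) = 121.2°.
Offset of -172.8° east of the west edge: ((-172.8 − -157.5) mod 360) = 344.7°.
344.7° > 121.2° ⇒ outside.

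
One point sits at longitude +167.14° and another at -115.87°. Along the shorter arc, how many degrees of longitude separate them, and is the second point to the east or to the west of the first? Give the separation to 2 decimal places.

76.99° east

Raw difference: -115.87 − 167.14 = -283.01°.
Normalise into (−180°, 180°]: -283.01° + 360° = 76.99°.
Positive ⇒ the second point lies to the east; separation 76.99°.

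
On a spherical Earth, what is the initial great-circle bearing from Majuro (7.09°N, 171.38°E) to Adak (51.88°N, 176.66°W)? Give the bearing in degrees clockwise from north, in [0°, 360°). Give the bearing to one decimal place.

10.3°

Δλ = -176.66 − 171.38 = -348.04°; wrapped into (−180°, 180°]: 11.96°.
θ = atan2( sin Δλ · cos φ₂ , cos φ₁ · sin φ₂ − sin φ₁ · cos φ₂ · cos Δλ )
  = atan2(0.12792, 0.70616) = 10.268° → normalised to [0°, 360°): 10.268°.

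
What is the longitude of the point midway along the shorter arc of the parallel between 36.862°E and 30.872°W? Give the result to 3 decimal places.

2.995°E

Signed shortest Δλ from +36.862° to -30.872° is -67.734°.
Midpoint longitude = +36.862° + (-67.734°)/2 = +36.862° − 33.867° = +2.995°.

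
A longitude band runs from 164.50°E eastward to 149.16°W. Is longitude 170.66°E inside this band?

Yes

Band width going east from +164.50° to -149.16°: ((-149.16 − 164.50) mod 360) = 46.34°.
Offset of +170.66° east of the west edge: ((170.66 − 164.50) mod 360) = 6.16°.
6.16° ≤ 46.34° ⇒ inside.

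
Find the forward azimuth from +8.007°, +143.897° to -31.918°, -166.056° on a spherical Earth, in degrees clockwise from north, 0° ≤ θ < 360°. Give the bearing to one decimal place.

Δλ = -166.056 − 143.897 = -309.953°; wrapped into (−180°, 180°]: 50.047°.
θ = atan2( sin Δλ · cos φ₂ , cos φ₁ · sin φ₂ − sin φ₁ · cos φ₂ · cos Δλ )
  = atan2(0.65067, -0.59948) = 132.655° → normalised to [0°, 360°): 132.655°.

132.7°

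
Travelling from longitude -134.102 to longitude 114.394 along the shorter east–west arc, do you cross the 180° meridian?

Naïve |114.394 − -134.102| = 248.496° > 180°, so the shorter arc goes the other way round — across 180°.
Signed shortest Δλ = ((114.394 − -134.102 + 180) mod 360) − 180 = -111.504°.
Going west by 111.504° from -134.102° passes through 180° before reaching +114.394°.

Yes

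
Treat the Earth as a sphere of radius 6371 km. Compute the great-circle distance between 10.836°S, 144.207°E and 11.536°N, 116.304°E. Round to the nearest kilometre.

3961 km

Δλ = 116.304 − 144.207 = -27.903°.
Δφ = 11.536 − -10.836 = 22.372°.
a = sin²(Δφ/2) + cos φ₁ · cos φ₂ · sin²(Δλ/2) = 0.093574.
c = 2·atan2(√a, √(1−a)) = 0.62176 rad → d = 6371·c ≈ 3961.25 km.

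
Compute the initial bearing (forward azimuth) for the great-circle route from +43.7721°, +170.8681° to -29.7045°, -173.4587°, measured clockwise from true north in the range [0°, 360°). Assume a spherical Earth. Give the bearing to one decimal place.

165.9°

Δλ = -173.4587 − 170.8681 = -344.3268°; wrapped into (−180°, 180°]: 15.6732°.
θ = atan2( sin Δλ · cos φ₂ , cos φ₁ · sin φ₂ − sin φ₁ · cos φ₂ · cos Δλ )
  = atan2(0.23465, -0.93636) = 165.932° → normalised to [0°, 360°): 165.932°.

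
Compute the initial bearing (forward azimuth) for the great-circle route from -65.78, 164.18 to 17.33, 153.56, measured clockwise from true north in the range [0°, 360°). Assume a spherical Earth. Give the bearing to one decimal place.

Δλ = 153.56 − 164.18 = -10.62°.
θ = atan2( sin Δλ · cos φ₂ , cos φ₁ · sin φ₂ − sin φ₁ · cos φ₂ · cos Δλ )
  = atan2(-0.17593, 0.97787) = -10.199° → normalised to [0°, 360°): 349.801°.

349.8°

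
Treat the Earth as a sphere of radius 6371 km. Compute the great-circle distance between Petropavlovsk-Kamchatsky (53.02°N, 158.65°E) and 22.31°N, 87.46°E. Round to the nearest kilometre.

Δλ = 87.46 − 158.65 = -71.19°.
Δφ = 22.31 − 53.02 = -30.71°.
a = sin²(Δφ/2) + cos φ₁ · cos φ₂ · sin²(Δλ/2) = 0.258654.
c = 2·atan2(√a, √(1−a)) = 1.06707 rad → d = 6371·c ≈ 6798.31 km.

6798 km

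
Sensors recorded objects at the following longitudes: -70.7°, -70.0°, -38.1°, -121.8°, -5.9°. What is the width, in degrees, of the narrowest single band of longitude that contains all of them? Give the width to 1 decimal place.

115.9°

Sort the longitudes: -121.8°, -70.7°, -70.0°, -38.1°, -5.9°.
Eastward gaps between consecutive values (wrapping around): 51.1°, 0.7°, 31.9°, 32.2°, 244.1°.
Largest gap = 244.1° ⇒ minimal covering band is its complement: 360° − 244.1° = 115.9°.
Band runs from -121.8° eastward to -5.9°.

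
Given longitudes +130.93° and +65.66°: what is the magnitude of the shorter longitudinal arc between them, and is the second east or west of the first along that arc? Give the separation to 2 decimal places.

65.27° west

Raw difference: 65.66 − 130.93 = -65.27°.
Normalise into (−180°, 180°]: -65.27° stays -65.27°.
Negative ⇒ the second point lies to the west; separation 65.27°.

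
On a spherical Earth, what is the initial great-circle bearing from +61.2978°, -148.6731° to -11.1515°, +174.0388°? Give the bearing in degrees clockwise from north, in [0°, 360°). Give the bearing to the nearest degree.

Δλ = 174.0388 − -148.6731 = 322.7119°; wrapped into (−180°, 180°]: -37.2881°.
θ = atan2( sin Δλ · cos φ₂ , cos φ₁ · sin φ₂ − sin φ₁ · cos φ₂ · cos Δλ )
  = atan2(-0.59438, -0.77755) = -142.605° → normalised to [0°, 360°): 217.395°.

217°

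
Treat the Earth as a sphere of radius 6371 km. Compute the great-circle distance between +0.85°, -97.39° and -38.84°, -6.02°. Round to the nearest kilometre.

10185 km

Δλ = -6.02 − -97.39 = 91.37°.
Δφ = -38.84 − 0.85 = -39.69°.
a = sin²(Δφ/2) + cos φ₁ · cos φ₂ · sin²(Δλ/2) = 0.513962.
c = 2·atan2(√a, √(1−a)) = 1.59872 rad → d = 6371·c ≈ 10185.47 km.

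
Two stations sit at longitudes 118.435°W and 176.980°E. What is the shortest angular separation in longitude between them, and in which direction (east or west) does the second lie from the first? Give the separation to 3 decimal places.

64.585° west

Raw difference: 176.980 − -118.435 = 295.415°.
Normalise into (−180°, 180°]: 295.415° − 360° = -64.585°.
Negative ⇒ the second point lies to the west; separation 64.585°.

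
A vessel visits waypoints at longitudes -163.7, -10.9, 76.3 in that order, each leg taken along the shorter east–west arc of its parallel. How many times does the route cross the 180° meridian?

0

Leg 1: -163.7° → -10.9°, shortest Δλ = 152.8° (east) — does not cross 180°.
Leg 2: -10.9° → +76.3°, shortest Δλ = 87.2° (east) — does not cross 180°.
Total crossings: 0.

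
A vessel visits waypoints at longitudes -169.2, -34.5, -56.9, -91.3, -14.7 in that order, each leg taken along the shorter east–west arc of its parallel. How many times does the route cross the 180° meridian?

Leg 1: -169.2° → -34.5°, shortest Δλ = 134.7° (east) — does not cross 180°.
Leg 2: -34.5° → -56.9°, shortest Δλ = -22.4° (west) — does not cross 180°.
Leg 3: -56.9° → -91.3°, shortest Δλ = -34.4° (west) — does not cross 180°.
Leg 4: -91.3° → -14.7°, shortest Δλ = 76.6° (east) — does not cross 180°.
Total crossings: 0.

0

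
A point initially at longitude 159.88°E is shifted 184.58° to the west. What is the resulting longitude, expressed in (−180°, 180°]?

Start at +159.88°; shift −184.58° → -24.70°.
-24.70° already lies in (−180°, 180°].

24.70°W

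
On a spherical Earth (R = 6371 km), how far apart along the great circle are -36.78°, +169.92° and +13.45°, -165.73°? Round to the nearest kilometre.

6140 km

Δλ = -165.73 − 169.92 = -335.65°; wrapped into (−180°, 180°]: 24.35°.
Δφ = 13.45 − -36.78 = 50.23°.
a = sin²(Δφ/2) + cos φ₁ · cos φ₂ · sin²(Δλ/2) = 0.214794.
c = 2·atan2(√a, √(1−a)) = 0.96379 rad → d = 6371·c ≈ 6140.29 km.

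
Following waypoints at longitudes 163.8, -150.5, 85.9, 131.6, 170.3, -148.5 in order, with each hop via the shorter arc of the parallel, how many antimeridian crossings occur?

Leg 1: +163.8° → -150.5°, shortest Δλ = 45.7° (east) — crosses 180°.
Leg 2: -150.5° → +85.9°, shortest Δλ = -123.6° (west) — crosses 180°.
Leg 3: +85.9° → +131.6°, shortest Δλ = 45.7° (east) — does not cross 180°.
Leg 4: +131.6° → +170.3°, shortest Δλ = 38.7° (east) — does not cross 180°.
Leg 5: +170.3° → -148.5°, shortest Δλ = 41.2° (east) — crosses 180°.
Total crossings: 3.

3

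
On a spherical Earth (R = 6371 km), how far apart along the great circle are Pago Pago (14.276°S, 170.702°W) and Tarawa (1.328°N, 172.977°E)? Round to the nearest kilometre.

Δλ = 172.977 − -170.702 = 343.679°; wrapped into (−180°, 180°]: -16.321°.
Δφ = 1.328 − -14.276 = 15.604°.
a = sin²(Δφ/2) + cos φ₁ · cos φ₂ · sin²(Δλ/2) = 0.037949.
c = 2·atan2(√a, √(1−a)) = 0.39212 rad → d = 6371·c ≈ 2498.20 km.

2498 km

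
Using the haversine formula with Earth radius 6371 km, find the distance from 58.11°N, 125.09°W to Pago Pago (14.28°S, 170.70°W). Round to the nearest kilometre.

9057 km

Δλ = -170.70 − -125.09 = -45.61°.
Δφ = -14.28 − 58.11 = -72.39°.
a = sin²(Δφ/2) + cos φ₁ · cos φ₂ · sin²(Δλ/2) = 0.425645.
c = 2·atan2(√a, √(1−a)) = 1.42153 rad → d = 6371·c ≈ 9056.59 km.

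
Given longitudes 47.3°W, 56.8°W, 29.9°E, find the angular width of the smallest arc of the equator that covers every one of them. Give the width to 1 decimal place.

86.7°

Sort the longitudes: -56.8°, -47.3°, +29.9°.
Eastward gaps between consecutive values (wrapping around): 9.5°, 77.2°, 273.3°.
Largest gap = 273.3° ⇒ minimal covering band is its complement: 360° − 273.3° = 86.7°.
Band runs from -56.8° eastward to +29.9°.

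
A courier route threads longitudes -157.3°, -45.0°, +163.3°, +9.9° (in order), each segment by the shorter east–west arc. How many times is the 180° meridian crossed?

Leg 1: -157.3° → -45.0°, shortest Δλ = 112.3° (east) — does not cross 180°.
Leg 2: -45.0° → +163.3°, shortest Δλ = -151.7° (west) — crosses 180°.
Leg 3: +163.3° → +9.9°, shortest Δλ = -153.4° (west) — does not cross 180°.
Total crossings: 1.

1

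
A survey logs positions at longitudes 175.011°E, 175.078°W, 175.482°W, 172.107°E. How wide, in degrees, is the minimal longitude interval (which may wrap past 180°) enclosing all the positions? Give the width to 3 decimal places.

12.815°

Sort the longitudes: -175.482°, -175.078°, +172.107°, +175.011°.
Eastward gaps between consecutive values (wrapping around): 0.404°, 347.185°, 2.904°, 9.507°.
Largest gap = 347.185° ⇒ minimal covering band is its complement: 360° − 347.185° = 12.815°.
Band runs from +172.107° eastward to -175.078°, crossing the antimeridian.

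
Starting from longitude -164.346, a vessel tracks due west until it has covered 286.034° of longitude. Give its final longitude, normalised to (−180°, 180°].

-90.380°

Start at -164.346°; shift −286.034° → -450.380°.
-450.380° lies outside (−180°, 180°]; add 360° → -90.380°.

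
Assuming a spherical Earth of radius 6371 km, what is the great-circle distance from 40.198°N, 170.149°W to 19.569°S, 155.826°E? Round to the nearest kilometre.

7522 km

Δλ = 155.826 − -170.149 = 325.975°; wrapped into (−180°, 180°]: -34.025°.
Δφ = -19.569 − 40.198 = -59.767°.
a = sin²(Δφ/2) + cos φ₁ · cos φ₂ · sin²(Δλ/2) = 0.309850.
c = 2·atan2(√a, √(1−a)) = 1.18068 rad → d = 6371·c ≈ 7522.08 km.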